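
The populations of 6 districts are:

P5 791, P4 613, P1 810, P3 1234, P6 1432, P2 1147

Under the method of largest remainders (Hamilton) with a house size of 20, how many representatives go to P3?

The standard divisor is 6027/20 ≈ 301.35.
Standard quotas: P5 2.625, P4 2.034, P1 2.688, P3 4.095, P6 4.752, P2 3.806.
Lower quotas: P5 2, P4 2, P1 2, P3 4, P6 4, P2 3 (sum 17, leaving 3 seats).
Remainders in descending order: P2 0.806, P6 0.752, P1 0.688, P5 0.625, P3 0.095, P4 0.034.
Largest remainders: P2, P6, P1 receive the extra seats.
P3 receives 4.

4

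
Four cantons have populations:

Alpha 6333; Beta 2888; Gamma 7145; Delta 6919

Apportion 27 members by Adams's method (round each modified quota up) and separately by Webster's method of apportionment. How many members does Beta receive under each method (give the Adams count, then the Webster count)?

4 and 3

Adams: Alpha 7, Beta 4, Gamma 8, Delta 8.
Webster: Alpha 8, Beta 3, Gamma 8, Delta 8.
Beta gets 4 under Adams and 3 under Webster.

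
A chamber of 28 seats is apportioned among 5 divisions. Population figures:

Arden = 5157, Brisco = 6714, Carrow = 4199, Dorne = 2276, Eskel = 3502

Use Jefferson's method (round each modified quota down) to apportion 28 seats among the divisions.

Standard divisor 21848/28 ≈ 780.286; standard quotas: Arden 6.609, Brisco 8.605, Carrow 5.381, Dorne 2.917, Eskel 4.488.
Rounding down gives 6, 8, 5, 2, 4 = 25 seats, so the divisor must be adjusted.
With modified divisor 720: modified quotas Arden 7.162, Brisco 9.325, Carrow 5.832, Dorne 3.161, Eskel 4.864.
Rounding down: Arden 7, Brisco 9, Carrow 5, Dorne 3, Eskel 4 (total 28).

Arden: 7, Brisco: 9, Carrow: 5, Dorne: 3, Eskel: 4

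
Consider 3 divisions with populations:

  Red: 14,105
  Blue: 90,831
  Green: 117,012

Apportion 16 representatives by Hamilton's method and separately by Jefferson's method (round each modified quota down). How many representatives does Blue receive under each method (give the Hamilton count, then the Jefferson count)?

7 and 6

Hamilton: Red 1, Blue 7, Green 8.
Jefferson: Red 1, Blue 6, Green 9.
Blue gets 7 under Hamilton and 6 under Jefferson.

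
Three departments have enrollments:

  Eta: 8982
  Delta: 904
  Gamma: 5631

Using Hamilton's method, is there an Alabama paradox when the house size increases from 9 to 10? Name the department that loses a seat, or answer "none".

At 9 seats: Eta 5, Delta 1, Gamma 3.
At 10 seats: Eta 6, Delta 0, Gamma 4.
Delta drops from 1 to 0.

Delta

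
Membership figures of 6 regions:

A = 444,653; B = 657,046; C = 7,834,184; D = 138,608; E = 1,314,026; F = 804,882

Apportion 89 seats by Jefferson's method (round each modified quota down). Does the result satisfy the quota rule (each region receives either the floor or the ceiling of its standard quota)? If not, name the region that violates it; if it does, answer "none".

Standard quotas: A 3.535, B 5.224, C 62.290, D 1.102, E 10.448, F 6.400.
Jefferson allocation: A 3, B 5, C 64, D 1, E 10, F 6.
C has quota 62.290 (lower 62, upper 63) but receives 64 — outside the quota interval.

C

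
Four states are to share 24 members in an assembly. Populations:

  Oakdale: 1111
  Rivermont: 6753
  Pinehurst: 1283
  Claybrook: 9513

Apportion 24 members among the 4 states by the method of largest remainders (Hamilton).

The standard divisor is 18660/24 ≈ 777.5.
Standard quotas: Oakdale 1.4289, Rivermont 8.6855, Pinehurst 1.6502, Claybrook 12.2354.
Lower quotas: Oakdale 1, Rivermont 8, Pinehurst 1, Claybrook 12 (sum 22, leaving 2 seats).
Remainders in descending order: Rivermont 0.6855, Pinehurst 0.6502, Oakdale 0.4289, Claybrook 0.2354.
The surplus seats go to Rivermont, Pinehurst.

Oakdale 1, Rivermont 9, Pinehurst 2, Claybrook 12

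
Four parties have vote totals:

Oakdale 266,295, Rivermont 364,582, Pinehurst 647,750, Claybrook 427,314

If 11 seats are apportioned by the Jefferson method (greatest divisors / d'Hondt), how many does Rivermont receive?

Standard divisor 1705941/11 ≈ 155085.545; standard quotas: Oakdale 1.717, Rivermont 2.351, Pinehurst 4.177, Claybrook 2.755.
Rounding down gives 1, 2, 4, 2 = 9 seats, so the divisor must be adjusted.
With modified divisor 131300: modified quotas Oakdale 2.028, Rivermont 2.777, Pinehurst 4.933, Claybrook 3.254.
Rounding down: Oakdale 2, Rivermont 2, Pinehurst 4, Claybrook 3 (total 11).
Rivermont receives 2.

2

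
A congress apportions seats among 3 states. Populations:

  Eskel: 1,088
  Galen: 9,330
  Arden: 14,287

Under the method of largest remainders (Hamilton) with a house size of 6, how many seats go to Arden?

Total 24705; standard divisor 24705/6 ≈ 4117.5.
Standard quotas: Eskel 0.2642, Galen 2.2659, Arden 3.4698.
Lower quotas: Eskel 0, Galen 2, Arden 3 (sum 5, leaving 1 seat).
Remainders in descending order: Arden 0.4698, Galen 0.2659, Eskel 0.2642.
Largest remainder: Arden receives the extra seat.
Arden receives 4.

4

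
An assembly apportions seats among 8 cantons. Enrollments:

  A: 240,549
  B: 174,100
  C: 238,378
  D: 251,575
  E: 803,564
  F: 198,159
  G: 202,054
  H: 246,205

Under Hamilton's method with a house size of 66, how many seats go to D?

7

Standard divisor: 2354584 ÷ 66 ≈ 35675.515.
Standard quotas: A 6.7427, B 4.8801, C 6.6818, D 7.0518, E 22.5242, F 5.5545, G 5.6637, H 6.9012.
Lower quotas: A 6, B 4, C 6, D 7, E 22, F 5, G 5, H 6 (sum 61, leaving 5 seats).
Remainders in descending order: H 0.9012, B 0.8801, A 0.7427, C 0.6818, G 0.6637, F 0.5545, E 0.5242, D 0.0518.
Largest remainders: H, B, A, C, G receive the extra seats.
D receives 7.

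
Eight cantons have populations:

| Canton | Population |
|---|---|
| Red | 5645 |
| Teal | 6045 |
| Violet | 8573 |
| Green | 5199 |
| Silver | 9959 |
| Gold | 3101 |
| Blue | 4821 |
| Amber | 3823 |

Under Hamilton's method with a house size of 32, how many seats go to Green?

3

The standard divisor is 47166/32 ≈ 1473.938.
Standard quotas: Red 3.8299, Teal 4.1013, Violet 5.8164, Green 3.5273, Silver 6.7567, Gold 2.1039, Blue 3.2708, Amber 2.5937.
Lower quotas: Red 3, Teal 4, Violet 5, Green 3, Silver 6, Gold 2, Blue 3, Amber 2 (sum 28, leaving 4 seats).
Remainders in descending order: Red 0.8299, Violet 0.8164, Silver 0.7567, Amber 0.5937, Green 0.5273, Blue 0.2708, Gold 0.1039, Teal 0.1013.
Largest remainders: Red, Violet, Silver, Amber receive the extra seats.
Green receives 3.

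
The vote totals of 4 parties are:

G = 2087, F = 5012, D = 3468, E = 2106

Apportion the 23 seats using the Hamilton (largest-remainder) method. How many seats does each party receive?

G 4, F 9, D 6, E 4

Total 12673; standard divisor 12673/23 = 551.
Standard quotas: G 3.7877, F 9.0962, D 6.2940, E 3.8221.
Lower quotas: G 3, F 9, D 6, E 3 (sum 21, leaving 2 seats).
Remainders in descending order: E 0.8221, G 0.7877, D 0.2940, F 0.0962.
The surplus seats go to E, G.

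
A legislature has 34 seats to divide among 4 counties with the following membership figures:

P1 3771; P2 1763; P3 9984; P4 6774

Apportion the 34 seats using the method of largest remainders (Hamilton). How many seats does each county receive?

Standard divisor: 22292 ÷ 34 ≈ 655.647.
Standard quotas: P1 5.7516, P2 2.6889, P3 15.2277, P4 10.3318.
Lower quotas: P1 5, P2 2, P3 15, P4 10 (sum 32, leaving 2 seats).
Remainders in descending order: P1 0.7516, P2 0.6889, P4 0.3318, P3 0.2277.
Largest remainders: P1, P2 receive the extra seats.

P1 6; P2 3; P3 15; P4 10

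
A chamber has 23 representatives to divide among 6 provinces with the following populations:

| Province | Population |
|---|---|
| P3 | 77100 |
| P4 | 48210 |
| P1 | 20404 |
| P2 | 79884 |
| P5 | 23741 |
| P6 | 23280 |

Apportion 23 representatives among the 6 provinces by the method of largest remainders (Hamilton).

P3 6, P4 4, P1 2, P2 7, P5 2, P6 2

The standard divisor is 272619/23 = 11853.
Standard quotas: P3 6.5047, P4 4.0673, P1 1.7214, P2 6.7396, P5 2.0030, P6 1.9641.
Lower quotas: P3 6, P4 4, P1 1, P2 6, P5 2, P6 1 (sum 20, leaving 3 seats).
Remainders in descending order: P6 0.9641, P2 0.7396, P1 0.7214, P3 0.5047, P4 0.0673, P5 0.0030.
The surplus seats go to P6, P2, P1.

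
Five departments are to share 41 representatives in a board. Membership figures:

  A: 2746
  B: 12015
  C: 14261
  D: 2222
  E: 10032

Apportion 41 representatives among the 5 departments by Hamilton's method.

A=3; B=12; C=14; D=2; E=10

The standard divisor is 41276/41 ≈ 1006.732.
Standard quotas: A 2.7276, B 11.9347, C 14.1656, D 2.2071, E 9.9649.
Lower quotas: A 2, B 11, C 14, D 2, E 9 (sum 38, leaving 3 seats).
Remainders in descending order: E 0.9649, B 0.9347, A 0.7276, D 0.2071, C 0.1656.
The surplus seats go to E, B, A.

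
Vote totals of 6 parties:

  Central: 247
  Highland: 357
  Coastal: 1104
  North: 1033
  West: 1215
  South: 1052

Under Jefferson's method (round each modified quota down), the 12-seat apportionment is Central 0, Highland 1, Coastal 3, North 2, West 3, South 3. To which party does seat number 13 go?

North

Priority for the next seat is population ÷ (current seats + 1).
Priorities: Central 247.000, Highland 178.500, Coastal 276.000, North 344.333, West 303.750, South 263.000.
Highest priority: North.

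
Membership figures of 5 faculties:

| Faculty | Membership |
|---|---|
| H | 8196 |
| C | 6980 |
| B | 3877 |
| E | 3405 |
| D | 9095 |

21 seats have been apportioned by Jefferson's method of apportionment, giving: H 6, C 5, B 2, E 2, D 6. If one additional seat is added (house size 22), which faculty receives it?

D

Priority for the next seat is population ÷ (current seats + 1).
Priorities: H 1170.857, C 1163.333, B 1292.333, E 1135.000, D 1299.286.
Highest priority: D.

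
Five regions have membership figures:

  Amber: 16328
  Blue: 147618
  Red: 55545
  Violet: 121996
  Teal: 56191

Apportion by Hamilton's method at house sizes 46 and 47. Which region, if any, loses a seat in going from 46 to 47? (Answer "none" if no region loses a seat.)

none

At 46 seats: Amber 2, Blue 17, Red 6, Violet 14, Teal 7.
At 47 seats: Amber 2, Blue 17, Red 7, Violet 14, Teal 7.
No region's allocation decreased.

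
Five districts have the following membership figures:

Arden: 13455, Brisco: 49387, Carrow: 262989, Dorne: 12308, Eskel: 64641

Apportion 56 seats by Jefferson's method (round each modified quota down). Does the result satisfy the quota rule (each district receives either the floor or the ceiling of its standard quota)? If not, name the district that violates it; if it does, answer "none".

Standard quotas: Arden 1.871, Brisco 6.866, Carrow 36.564, Dorne 1.711, Eskel 8.987.
Jefferson allocation: Arden 1, Brisco 7, Carrow 38, Dorne 1, Eskel 9.
Carrow has quota 36.564 (lower 36, upper 37) but receives 38 — outside the quota interval.

Carrow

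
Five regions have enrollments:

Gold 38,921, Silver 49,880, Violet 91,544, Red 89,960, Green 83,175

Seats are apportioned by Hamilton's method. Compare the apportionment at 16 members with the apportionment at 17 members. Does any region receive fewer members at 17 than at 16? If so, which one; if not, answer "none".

At 16 seats: Gold 2, Silver 2, Violet 4, Red 4, Green 4.
At 17 seats: Gold 2, Silver 2, Violet 5, Red 4, Green 4.
No region's allocation decreased.

none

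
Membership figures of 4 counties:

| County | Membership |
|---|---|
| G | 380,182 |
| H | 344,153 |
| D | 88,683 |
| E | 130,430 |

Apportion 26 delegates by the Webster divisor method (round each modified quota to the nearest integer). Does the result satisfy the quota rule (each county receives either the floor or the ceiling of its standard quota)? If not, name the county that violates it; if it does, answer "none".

none

Standard quotas: G 10.477, H 9.484, D 2.444, E 3.594.
Webster allocation: G 10, H 10, D 2, E 4.
Every allocation lies between the lower and upper quota.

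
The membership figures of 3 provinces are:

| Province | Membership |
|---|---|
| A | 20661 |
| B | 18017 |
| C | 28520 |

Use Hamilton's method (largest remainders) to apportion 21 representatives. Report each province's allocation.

A: 6; B: 6; C: 9

The standard divisor is 67198/21 ≈ 3199.905.
Standard quotas: A 6.4568, B 5.6305, C 8.9128.
Lower quotas: A 6, B 5, C 8 (sum 19, leaving 2 seats).
Remainders in descending order: C 0.9128, B 0.6305, A 0.4568.
The surplus seats go to C, B.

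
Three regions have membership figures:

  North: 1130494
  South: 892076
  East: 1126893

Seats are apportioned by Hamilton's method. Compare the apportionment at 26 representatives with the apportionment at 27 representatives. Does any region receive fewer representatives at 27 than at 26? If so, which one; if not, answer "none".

South

At 26 seats: North 9, South 8, East 9.
At 27 seats: North 10, South 7, East 10.
South drops from 8 to 7.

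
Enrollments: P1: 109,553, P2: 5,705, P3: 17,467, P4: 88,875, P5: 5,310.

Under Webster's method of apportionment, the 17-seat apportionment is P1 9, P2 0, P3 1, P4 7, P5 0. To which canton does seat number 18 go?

P4

Priority for the next seat is population ÷ (current seats + 0.5).
Priorities: P1 11531.895, P2 11410.000, P3 11644.667, P4 11850.000, P5 10620.000.
Highest priority: P4.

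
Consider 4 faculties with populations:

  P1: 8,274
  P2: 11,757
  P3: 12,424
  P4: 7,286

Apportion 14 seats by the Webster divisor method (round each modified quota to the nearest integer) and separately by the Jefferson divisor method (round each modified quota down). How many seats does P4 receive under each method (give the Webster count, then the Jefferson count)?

3 and 2

Webster: P1 3, P2 4, P3 4, P4 3.
Jefferson: P1 3, P2 4, P3 5, P4 2.
P4 gets 3 under Webster and 2 under Jefferson.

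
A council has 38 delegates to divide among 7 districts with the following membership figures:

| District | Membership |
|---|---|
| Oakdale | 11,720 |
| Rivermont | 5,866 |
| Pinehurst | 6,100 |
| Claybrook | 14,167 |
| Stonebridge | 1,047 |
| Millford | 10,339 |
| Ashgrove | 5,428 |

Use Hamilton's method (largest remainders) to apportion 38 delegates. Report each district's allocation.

Oakdale: 8; Rivermont: 4; Pinehurst: 4; Claybrook: 10; Stonebridge: 1; Millford: 7; Ashgrove: 4

Standard divisor: 54667 ÷ 38 ≈ 1438.605.
Standard quotas: Oakdale 8.1468, Rivermont 4.0776, Pinehurst 4.2402, Claybrook 9.8477, Stonebridge 0.7278, Millford 7.1868, Ashgrove 3.7731.
Lower quotas: Oakdale 8, Rivermont 4, Pinehurst 4, Claybrook 9, Stonebridge 0, Millford 7, Ashgrove 3 (sum 35, leaving 3 seats).
Remainders in descending order: Claybrook 0.8477, Ashgrove 0.7731, Stonebridge 0.7278, Pinehurst 0.2402, Millford 0.1868, Oakdale 0.1468, Rivermont 0.0776.
Largest remainders: Claybrook, Ashgrove, Stonebridge receive the extra seats.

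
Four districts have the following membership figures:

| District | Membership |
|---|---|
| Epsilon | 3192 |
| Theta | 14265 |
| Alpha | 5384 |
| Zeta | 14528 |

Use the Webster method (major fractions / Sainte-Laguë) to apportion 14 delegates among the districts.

Standard divisor 37369/14 ≈ 2669.214; standard quotas: Epsilon 1.196, Theta 5.344, Alpha 2.017, Zeta 5.443.
Rounding to the nearest integer gives 1, 5, 2, 5 = 13 seats, so the divisor must be adjusted.
With modified divisor 2620: modified quotas Epsilon 1.218, Theta 5.445, Alpha 2.055, Zeta 5.545.
Rounding to the nearest integer: Epsilon 1, Theta 5, Alpha 2, Zeta 6 (total 14).

Epsilon=1; Theta=5; Alpha=2; Zeta=6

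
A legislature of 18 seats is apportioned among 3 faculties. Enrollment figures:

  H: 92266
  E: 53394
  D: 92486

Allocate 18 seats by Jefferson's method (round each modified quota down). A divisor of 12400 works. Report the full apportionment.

H 7; E 4; D 7

With modified divisor 12400: modified quotas H 7.441, E 4.306, D 7.459.
Rounding down: H 7, E 4, D 7 (total 18).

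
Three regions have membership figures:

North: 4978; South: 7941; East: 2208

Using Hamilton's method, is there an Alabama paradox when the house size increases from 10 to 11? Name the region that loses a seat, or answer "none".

At 10 seats: North 3, South 5, East 2.
At 11 seats: North 4, South 6, East 1.
East drops from 2 to 1.

East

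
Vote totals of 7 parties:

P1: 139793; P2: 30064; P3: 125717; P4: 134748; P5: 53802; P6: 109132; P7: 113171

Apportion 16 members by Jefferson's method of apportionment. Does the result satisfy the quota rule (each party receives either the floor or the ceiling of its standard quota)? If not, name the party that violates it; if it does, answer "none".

Standard quotas: P1 3.166, P2 0.681, P3 2.847, P4 3.052, P5 1.219, P6 2.472, P7 2.563.
Jefferson allocation: P1 3, P2 0, P3 3, P4 3, P5 1, P6 3, P7 3.
Every allocation lies between the lower and upper quota.

none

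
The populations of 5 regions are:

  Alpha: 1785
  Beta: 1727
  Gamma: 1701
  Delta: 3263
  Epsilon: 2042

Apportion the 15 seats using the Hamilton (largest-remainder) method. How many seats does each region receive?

Alpha: 3, Beta: 2, Gamma: 2, Delta: 5, Epsilon: 3

Total 10518; standard divisor 10518/15 ≈ 701.2.
Standard quotas: Alpha 2.546, Beta 2.463, Gamma 2.426, Delta 4.653, Epsilon 2.912.
Lower quotas: Alpha 2, Beta 2, Gamma 2, Delta 4, Epsilon 2 (sum 12, leaving 3 seats).
Remainders in descending order: Epsilon 0.912, Delta 0.653, Alpha 0.546, Beta 0.463, Gamma 0.426.
The surplus seats go to Epsilon, Delta, Alpha.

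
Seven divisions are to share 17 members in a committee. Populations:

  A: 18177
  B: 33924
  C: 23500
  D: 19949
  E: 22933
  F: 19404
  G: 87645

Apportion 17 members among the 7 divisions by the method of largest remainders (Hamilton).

A=1; B=3; C=2; D=1; E=2; F=1; G=7

Standard divisor: 225532 ÷ 17 ≈ 13266.588.
Standard quotas: A 1.3701, B 2.5571, C 1.7714, D 1.5037, E 1.7286, F 1.4626, G 6.6064.
Lower quotas: A 1, B 2, C 1, D 1, E 1, F 1, G 6 (sum 13, leaving 4 seats).
Remainders in descending order: C 0.7714, E 0.7286, G 0.6064, B 0.5571, D 0.5037, F 0.4626, A 0.3701.
The surplus seats go to C, E, G, B.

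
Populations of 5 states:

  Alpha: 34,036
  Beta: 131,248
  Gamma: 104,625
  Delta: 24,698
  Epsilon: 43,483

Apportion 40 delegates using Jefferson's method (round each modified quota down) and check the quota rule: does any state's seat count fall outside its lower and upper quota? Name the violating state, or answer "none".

none

Standard quotas: Alpha 4.027, Beta 15.528, Gamma 12.378, Delta 2.922, Epsilon 5.145.
Jefferson allocation: Alpha 4, Beta 16, Gamma 12, Delta 3, Epsilon 5.
Every allocation lies between the lower and upper quota.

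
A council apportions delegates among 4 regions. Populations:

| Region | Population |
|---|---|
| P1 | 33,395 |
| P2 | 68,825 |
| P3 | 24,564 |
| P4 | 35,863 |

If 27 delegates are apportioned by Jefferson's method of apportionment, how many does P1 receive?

5

Standard divisor 162647/27 ≈ 6023.963; standard quotas: P1 5.544, P2 11.425, P3 4.078, P4 5.953.
Rounding down gives 5, 11, 4, 5 = 25 seats, so the divisor must be adjusted.
With modified divisor 5700: modified quotas P1 5.859, P2 12.075, P3 4.309, P4 6.292.
Rounding down: P1 5, P2 12, P3 4, P4 6 (total 27).
P1 receives 5.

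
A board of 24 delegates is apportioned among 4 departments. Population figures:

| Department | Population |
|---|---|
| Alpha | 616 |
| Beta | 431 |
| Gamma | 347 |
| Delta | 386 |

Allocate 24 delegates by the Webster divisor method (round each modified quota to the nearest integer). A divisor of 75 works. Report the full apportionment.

Alpha=8, Beta=6, Gamma=5, Delta=5

With modified divisor 75: modified quotas Alpha 8.213, Beta 5.747, Gamma 4.627, Delta 5.147.
Rounding to the nearest integer: Alpha 8, Beta 6, Gamma 5, Delta 5 (total 24).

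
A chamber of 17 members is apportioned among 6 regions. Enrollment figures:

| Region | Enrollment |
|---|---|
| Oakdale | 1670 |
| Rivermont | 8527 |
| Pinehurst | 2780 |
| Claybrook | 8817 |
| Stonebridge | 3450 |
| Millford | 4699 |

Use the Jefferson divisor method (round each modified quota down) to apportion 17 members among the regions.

Oakdale 1, Rivermont 5, Pinehurst 1, Claybrook 5, Stonebridge 2, Millford 3

Standard divisor 29943/17 ≈ 1761.353; standard quotas: Oakdale 0.948, Rivermont 4.841, Pinehurst 1.578, Claybrook 5.006, Stonebridge 1.959, Millford 2.668.
Rounding down gives 0, 4, 1, 5, 1, 2 = 13 seats, so the divisor must be adjusted.
With modified divisor 1500: modified quotas Oakdale 1.113, Rivermont 5.685, Pinehurst 1.853, Claybrook 5.878, Stonebridge 2.300, Millford 3.133.
Rounding down: Oakdale 1, Rivermont 5, Pinehurst 1, Claybrook 5, Stonebridge 2, Millford 3 (total 17).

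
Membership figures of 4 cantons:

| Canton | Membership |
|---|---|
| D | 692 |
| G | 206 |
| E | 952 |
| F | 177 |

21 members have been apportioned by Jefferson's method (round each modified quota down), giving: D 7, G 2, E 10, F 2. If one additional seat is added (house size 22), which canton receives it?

E

Priority for the next seat is population ÷ (current seats + 1).
Priorities: D 86.500, G 68.667, E 86.545, F 59.000.
Highest priority: E.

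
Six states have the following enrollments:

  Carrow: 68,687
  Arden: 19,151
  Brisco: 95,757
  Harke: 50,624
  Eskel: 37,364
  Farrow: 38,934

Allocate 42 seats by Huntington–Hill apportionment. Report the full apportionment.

Carrow=9, Arden=3, Brisco=13, Harke=7, Eskel=5, Farrow=5

With divisor 7453: modified quotas Carrow 9.216, Arden 2.570, Brisco 12.848, Harke 6.792, Eskel 5.013, Farrow 5.224.
Geometric-mean thresholds: Carrow √(9·10)=9.487, Arden √(2·3)=2.449, Brisco √(12·13)=12.490, Harke √(6·7)=6.481, Eskel √(5·6)=5.477, Farrow √(5·6)=5.477.
Each quota rounded against its threshold gives Carrow 9, Arden 3, Brisco 13, Harke 7, Eskel 5, Farrow 5 (total 42).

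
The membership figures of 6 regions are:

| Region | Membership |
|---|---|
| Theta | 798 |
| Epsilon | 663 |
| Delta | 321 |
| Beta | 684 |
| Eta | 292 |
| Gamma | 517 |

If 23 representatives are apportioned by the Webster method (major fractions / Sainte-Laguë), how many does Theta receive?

Standard divisor 3275/23 ≈ 142.391; standard quotas: Theta 5.604, Epsilon 4.656, Delta 2.254, Beta 4.804, Eta 2.051, Gamma 3.631.
Rounding to the nearest integer gives 6, 5, 2, 5, 2, 4 = 24 seats, so the divisor must be adjusted.
With modified divisor 146: modified quotas Theta 5.466, Epsilon 4.541, Delta 2.199, Beta 4.685, Eta 2.000, Gamma 3.541.
Rounding to the nearest integer: Theta 5, Epsilon 5, Delta 2, Beta 5, Eta 2, Gamma 4 (total 23).
Theta receives 5.

5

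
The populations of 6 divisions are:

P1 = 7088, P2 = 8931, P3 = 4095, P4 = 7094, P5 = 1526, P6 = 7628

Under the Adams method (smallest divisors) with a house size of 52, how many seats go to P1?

10

Standard divisor 36362/52 ≈ 699.269; standard quotas: P1 10.136, P2 12.772, P3 5.856, P4 10.145, P5 2.182, P6 10.909.
Rounding up gives 11, 13, 6, 11, 3, 11 = 55 seats, so the divisor must be adjusted.
With modified divisor 750: modified quotas P1 9.451, P2 11.908, P3 5.460, P4 9.459, P5 2.035, P6 10.171.
Rounding up: P1 10, P2 12, P3 6, P4 10, P5 3, P6 11 (total 52).
P1 receives 10.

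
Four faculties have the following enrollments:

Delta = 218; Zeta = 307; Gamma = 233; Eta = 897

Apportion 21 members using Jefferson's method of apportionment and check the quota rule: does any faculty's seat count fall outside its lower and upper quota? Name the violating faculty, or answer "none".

none

Standard quotas: Delta 2.766, Zeta 3.895, Gamma 2.956, Eta 11.382.
Jefferson allocation: Delta 2, Zeta 4, Gamma 3, Eta 12.
Every allocation lies between the lower and upper quota.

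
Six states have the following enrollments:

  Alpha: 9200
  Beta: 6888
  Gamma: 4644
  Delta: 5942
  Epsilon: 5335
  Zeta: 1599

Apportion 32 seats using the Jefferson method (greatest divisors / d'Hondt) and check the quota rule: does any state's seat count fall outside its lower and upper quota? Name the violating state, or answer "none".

Standard quotas: Alpha 8.760, Beta 6.558, Gamma 4.422, Delta 5.658, Epsilon 5.080, Zeta 1.522.
Jefferson allocation: Alpha 9, Beta 7, Gamma 4, Delta 6, Epsilon 5, Zeta 1.
Every allocation lies between the lower and upper quota.

none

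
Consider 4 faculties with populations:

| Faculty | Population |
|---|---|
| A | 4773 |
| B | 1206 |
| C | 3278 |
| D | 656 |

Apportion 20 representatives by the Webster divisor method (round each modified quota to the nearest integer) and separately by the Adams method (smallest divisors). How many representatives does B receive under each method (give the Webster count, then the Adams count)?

2 and 3

Webster: A 10, B 2, C 7, D 1.
Adams: A 9, B 3, C 6, D 2.
B gets 2 under Webster and 3 under Adams.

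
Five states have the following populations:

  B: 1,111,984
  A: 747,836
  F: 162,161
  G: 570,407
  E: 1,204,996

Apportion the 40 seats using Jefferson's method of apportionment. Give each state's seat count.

Standard divisor 3797384/40 ≈ 94934.6; standard quotas: B 11.713, A 7.877, F 1.708, G 6.008, E 12.693.
Rounding down gives 11, 7, 1, 6, 12 = 37 seats, so the divisor must be adjusted.
With modified divisor 89400: modified quotas B 12.438, A 8.365, F 1.814, G 6.380, E 13.479.
Rounding down: B 12, A 8, F 1, G 6, E 13 (total 40).

B=12; A=8; F=1; G=6; E=13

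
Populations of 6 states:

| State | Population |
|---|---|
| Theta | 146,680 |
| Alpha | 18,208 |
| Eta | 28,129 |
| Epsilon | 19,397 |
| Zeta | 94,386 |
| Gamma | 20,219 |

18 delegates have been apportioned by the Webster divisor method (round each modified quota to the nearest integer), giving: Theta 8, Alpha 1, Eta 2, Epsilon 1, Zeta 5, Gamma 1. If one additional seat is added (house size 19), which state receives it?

Theta

Priority for the next seat is population ÷ (current seats + 0.5).
Priorities: Theta 17256.471, Alpha 12138.667, Eta 11251.600, Epsilon 12931.333, Zeta 17161.091, Gamma 13479.333.
Highest priority: Theta.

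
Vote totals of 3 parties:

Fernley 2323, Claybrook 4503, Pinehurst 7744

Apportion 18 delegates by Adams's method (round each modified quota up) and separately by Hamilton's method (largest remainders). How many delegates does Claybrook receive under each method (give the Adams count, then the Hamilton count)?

6 and 5

Adams: Fernley 3, Claybrook 6, Pinehurst 9.
Hamilton: Fernley 3, Claybrook 5, Pinehurst 10.
Claybrook gets 6 under Adams and 5 under Hamilton.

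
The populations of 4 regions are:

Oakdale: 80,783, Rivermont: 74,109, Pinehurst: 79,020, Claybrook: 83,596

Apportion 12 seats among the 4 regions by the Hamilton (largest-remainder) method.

The standard divisor is 317508/12 = 26459.
Standard quotas: Oakdale 3.0531, Rivermont 2.8009, Pinehurst 2.9865, Claybrook 3.1595.
Lower quotas: Oakdale 3, Rivermont 2, Pinehurst 2, Claybrook 3 (sum 10, leaving 2 seats).
Remainders in descending order: Pinehurst 0.9865, Rivermont 0.8009, Claybrook 0.1595, Oakdale 0.0531.
The surplus seats go to Pinehurst, Rivermont.

Oakdale=3, Rivermont=3, Pinehurst=3, Claybrook=3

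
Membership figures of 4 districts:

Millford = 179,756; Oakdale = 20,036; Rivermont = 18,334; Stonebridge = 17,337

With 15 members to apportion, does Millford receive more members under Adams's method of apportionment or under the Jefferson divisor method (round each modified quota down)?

Jefferson

Adams: Millford 10, Oakdale 2, Rivermont 2, Stonebridge 1.
Jefferson: Millford 12, Oakdale 1, Rivermont 1, Stonebridge 1.
Millford gets 10 under Adams and 12 under Jefferson.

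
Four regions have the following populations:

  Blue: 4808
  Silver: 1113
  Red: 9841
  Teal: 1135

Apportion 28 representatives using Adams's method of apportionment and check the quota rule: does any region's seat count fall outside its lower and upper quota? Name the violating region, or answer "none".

none

Standard quotas: Blue 7.967, Silver 1.844, Red 16.308, Teal 1.881.
Adams allocation: Blue 8, Silver 2, Red 16, Teal 2.
Every allocation lies between the lower and upper quota.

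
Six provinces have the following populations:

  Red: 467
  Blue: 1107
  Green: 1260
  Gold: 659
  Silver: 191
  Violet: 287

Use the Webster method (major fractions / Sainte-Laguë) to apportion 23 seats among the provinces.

Standard divisor 3971/23 ≈ 172.652; standard quotas: Red 2.705, Blue 6.412, Green 7.298, Gold 3.817, Silver 1.106, Violet 1.662.
Rounding to the nearest integer gives Red 3, Blue 6, Green 7, Gold 4, Silver 1, Violet 2 — total 23, matching the house size, so no adjustment is needed.

Red=3, Blue=6, Green=7, Gold=4, Silver=1, Violet=2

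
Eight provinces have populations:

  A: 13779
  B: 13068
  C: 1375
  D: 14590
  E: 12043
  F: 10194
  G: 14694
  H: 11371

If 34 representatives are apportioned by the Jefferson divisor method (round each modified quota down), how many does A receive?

Standard divisor 91114/34 ≈ 2679.824; standard quotas: A 5.142, B 4.876, C 0.513, D 5.444, E 4.494, F 3.804, G 5.483, H 4.243.
Rounding down gives 5, 4, 0, 5, 4, 3, 5, 4 = 30 seats, so the divisor must be adjusted.
With modified divisor 2420: modified quotas A 5.694, B 5.400, C 0.568, D 6.029, E 4.976, F 4.212, G 6.072, H 4.699.
Rounding down: A 5, B 5, C 0, D 6, E 4, F 4, G 6, H 4 (total 34).
A receives 5.

5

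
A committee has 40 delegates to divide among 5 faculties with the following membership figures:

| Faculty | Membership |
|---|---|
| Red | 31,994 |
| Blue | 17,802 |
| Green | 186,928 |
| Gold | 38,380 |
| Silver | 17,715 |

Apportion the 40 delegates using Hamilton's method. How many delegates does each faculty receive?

Total 292819; standard divisor 292819/40 ≈ 7320.475.
Standard quotas: Red 4.3705, Blue 2.4318, Green 25.5350, Gold 5.2428, Silver 2.4199.
Lower quotas: Red 4, Blue 2, Green 25, Gold 5, Silver 2 (sum 38, leaving 2 seats).
Remainders in descending order: Green 0.5350, Blue 0.4318, Silver 0.4199, Red 0.3705, Gold 0.2428.
The surplus seats go to Green, Blue.

Red: 4, Blue: 3, Green: 26, Gold: 5, Silver: 2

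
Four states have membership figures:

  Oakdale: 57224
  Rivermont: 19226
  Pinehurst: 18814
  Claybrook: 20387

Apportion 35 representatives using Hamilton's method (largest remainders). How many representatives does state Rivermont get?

Standard divisor: 115651 ÷ 35 ≈ 3304.314.
Standard quotas: Oakdale 17.3180, Rivermont 5.8185, Pinehurst 5.6938, Claybrook 6.1698.
Lower quotas: Oakdale 17, Rivermont 5, Pinehurst 5, Claybrook 6 (sum 33, leaving 2 seats).
Remainders in descending order: Rivermont 0.8185, Pinehurst 0.6938, Oakdale 0.3180, Claybrook 0.1698.
Largest remainders: Rivermont, Pinehurst receive the extra seats.
Rivermont receives 6.

6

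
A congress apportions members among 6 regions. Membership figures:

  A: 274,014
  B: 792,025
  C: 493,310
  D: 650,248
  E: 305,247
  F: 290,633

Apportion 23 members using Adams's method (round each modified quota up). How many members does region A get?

Standard divisor 2805477/23 ≈ 121977.261; standard quotas: A 2.246, B 6.493, C 4.044, D 5.331, E 2.502, F 2.383.
Rounding up gives 3, 7, 5, 6, 3, 3 = 27 seats, so the divisor must be adjusted.
With modified divisor 141200: modified quotas A 1.941, B 5.609, C 3.494, D 4.605, E 2.162, F 2.058.
Rounding up: A 2, B 6, C 4, D 5, E 3, F 3 (total 23).
A receives 2.

2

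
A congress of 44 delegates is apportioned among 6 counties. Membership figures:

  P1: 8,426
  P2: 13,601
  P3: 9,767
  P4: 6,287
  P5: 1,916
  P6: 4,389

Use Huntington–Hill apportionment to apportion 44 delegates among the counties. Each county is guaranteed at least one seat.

P1=8; P2=14; P3=10; P4=6; P5=2; P6=4

With divisor 1001: modified quotas P1 8.418, P2 13.587, P3 9.757, P4 6.281, P5 1.914, P6 4.385.
Geometric-mean thresholds: P1 √(8·9)=8.485, P2 √(13·14)=13.491, P3 √(9·10)=9.487, P4 √(6·7)=6.481, P5 √(1·2)=1.414, P6 √(4·5)=4.472.
Each quota rounded against its threshold gives P1 8, P2 14, P3 10, P4 6, P5 2, P6 4 (total 44).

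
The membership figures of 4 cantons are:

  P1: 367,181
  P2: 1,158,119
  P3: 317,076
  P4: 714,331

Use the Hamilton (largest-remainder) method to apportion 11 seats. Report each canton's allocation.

P1: 2, P2: 5, P3: 1, P4: 3

The standard divisor is 2556707/11 ≈ 232427.909.
Standard quotas: P1 1.5798, P2 4.9827, P3 1.3642, P4 3.0733.
Lower quotas: P1 1, P2 4, P3 1, P4 3 (sum 9, leaving 2 seats).
Remainders in descending order: P2 0.9827, P1 0.5798, P3 0.3642, P4 0.0733.
Largest remainders: P2, P1 receive the extra seats.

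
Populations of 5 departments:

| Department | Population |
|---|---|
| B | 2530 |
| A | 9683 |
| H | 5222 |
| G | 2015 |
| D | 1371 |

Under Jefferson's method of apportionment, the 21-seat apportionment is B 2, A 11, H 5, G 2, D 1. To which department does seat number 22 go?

H

Priority for the next seat is population ÷ (current seats + 1).
Priorities: B 843.333, A 806.917, H 870.333, G 671.667, D 685.500.
Highest priority: H.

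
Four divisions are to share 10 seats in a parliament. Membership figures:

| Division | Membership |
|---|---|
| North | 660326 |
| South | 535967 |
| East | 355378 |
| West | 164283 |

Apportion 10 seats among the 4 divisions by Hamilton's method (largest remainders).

North 4; South 3; East 2; West 1

Standard divisor: 1715954 ÷ 10 ≈ 171595.4.
Standard quotas: North 3.8482, South 3.1234, East 2.0710, West 0.9574.
Lower quotas: North 3, South 3, East 2, West 0 (sum 8, leaving 2 seats).
Remainders in descending order: West 0.9574, North 0.8482, South 0.1234, East 0.0710.
Largest remainders: West, North receive the extra seats.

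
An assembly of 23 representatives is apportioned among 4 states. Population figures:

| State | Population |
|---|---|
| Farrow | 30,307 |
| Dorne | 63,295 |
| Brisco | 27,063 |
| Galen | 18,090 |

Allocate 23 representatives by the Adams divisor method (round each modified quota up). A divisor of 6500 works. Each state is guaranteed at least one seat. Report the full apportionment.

Farrow=5, Dorne=10, Brisco=5, Galen=3

With modified divisor 6500: modified quotas Farrow 4.663, Dorne 9.738, Brisco 4.164, Galen 2.783.
Rounding up: Farrow 5, Dorne 10, Brisco 5, Galen 3 (total 23).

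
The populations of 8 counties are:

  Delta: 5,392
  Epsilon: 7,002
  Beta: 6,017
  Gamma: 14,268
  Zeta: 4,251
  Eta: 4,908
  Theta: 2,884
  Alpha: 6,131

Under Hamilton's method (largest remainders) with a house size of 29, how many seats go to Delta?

3

Total 50853; standard divisor 50853/29 ≈ 1753.552.
Standard quotas: Delta 3.0749, Epsilon 3.9930, Beta 3.4313, Gamma 8.1366, Zeta 2.4242, Eta 2.7989, Theta 1.6447, Alpha 3.4963.
Lower quotas: Delta 3, Epsilon 3, Beta 3, Gamma 8, Zeta 2, Eta 2, Theta 1, Alpha 3 (sum 25, leaving 4 seats).
Remainders in descending order: Epsilon 0.9930, Eta 0.7989, Theta 0.6447, Alpha 0.4963, Beta 0.4313, Zeta 0.4242, Gamma 0.1366, Delta 0.0749.
Largest remainders: Epsilon, Eta, Theta, Alpha receive the extra seats.
Delta receives 3.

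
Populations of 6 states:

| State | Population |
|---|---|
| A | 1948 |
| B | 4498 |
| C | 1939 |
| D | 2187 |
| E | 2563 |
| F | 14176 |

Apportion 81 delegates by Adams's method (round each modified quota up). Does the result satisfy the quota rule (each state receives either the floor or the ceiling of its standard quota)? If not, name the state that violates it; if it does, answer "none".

F

Standard quotas: A 5.777, B 13.340, C 5.751, D 6.486, E 7.601, F 42.044.
Adams allocation: A 6, B 13, C 6, D 7, E 8, F 41.
F has quota 42.044 (lower 42, upper 43) but receives 41 — outside the quota interval.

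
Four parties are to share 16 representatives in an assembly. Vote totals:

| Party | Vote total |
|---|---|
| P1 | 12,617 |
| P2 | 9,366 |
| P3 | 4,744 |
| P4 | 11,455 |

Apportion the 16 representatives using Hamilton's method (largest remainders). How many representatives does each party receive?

P1: 5, P2: 4, P3: 2, P4: 5

Standard divisor: 38182 ÷ 16 ≈ 2386.375.
Standard quotas: P1 5.2871, P2 3.9248, P3 1.9880, P4 4.8002.
Lower quotas: P1 5, P2 3, P3 1, P4 4 (sum 13, leaving 3 seats).
Remainders in descending order: P3 0.9880, P2 0.9248, P4 0.8002, P1 0.2871.
Largest remainders: P3, P2, P4 receive the extra seats.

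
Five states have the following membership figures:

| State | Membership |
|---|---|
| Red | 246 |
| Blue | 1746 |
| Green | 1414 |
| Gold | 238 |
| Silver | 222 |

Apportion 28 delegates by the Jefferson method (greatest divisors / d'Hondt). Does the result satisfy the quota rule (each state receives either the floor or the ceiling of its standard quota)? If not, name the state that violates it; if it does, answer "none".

Blue

Standard quotas: Red 1.782, Blue 12.646, Green 10.241, Gold 1.724, Silver 1.608.
Jefferson allocation: Red 1, Blue 14, Green 11, Gold 1, Silver 1.
Blue has quota 12.646 (lower 12, upper 13) but receives 14 — outside the quota interval.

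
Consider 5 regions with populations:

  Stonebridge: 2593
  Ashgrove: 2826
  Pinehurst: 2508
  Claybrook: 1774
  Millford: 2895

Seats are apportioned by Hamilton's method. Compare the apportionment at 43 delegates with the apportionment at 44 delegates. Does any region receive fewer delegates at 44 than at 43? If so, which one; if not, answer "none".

At 43 seats: Stonebridge 9, Ashgrove 10, Pinehurst 8, Claybrook 6, Millford 10.
At 44 seats: Stonebridge 9, Ashgrove 10, Pinehurst 9, Claybrook 6, Millford 10.
No region's allocation decreased.

none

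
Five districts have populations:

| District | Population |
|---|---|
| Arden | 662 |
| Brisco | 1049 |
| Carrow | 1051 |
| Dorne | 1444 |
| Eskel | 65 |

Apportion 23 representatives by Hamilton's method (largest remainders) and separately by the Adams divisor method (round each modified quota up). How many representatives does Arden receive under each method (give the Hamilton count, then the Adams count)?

Hamilton: Arden 3, Brisco 6, Carrow 6, Dorne 8, Eskel 0.
Adams: Arden 4, Brisco 5, Carrow 6, Dorne 7, Eskel 1.
Arden gets 3 under Hamilton and 4 under Adams.

3 and 4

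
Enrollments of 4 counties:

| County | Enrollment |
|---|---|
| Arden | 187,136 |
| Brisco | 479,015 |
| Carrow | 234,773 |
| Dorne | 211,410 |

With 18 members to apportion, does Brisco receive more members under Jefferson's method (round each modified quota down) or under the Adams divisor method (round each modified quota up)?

Jefferson: Arden 3, Brisco 8, Carrow 4, Dorne 3.
Adams: Arden 3, Brisco 7, Carrow 4, Dorne 4.
Brisco gets 8 under Jefferson and 7 under Adams.

Jefferson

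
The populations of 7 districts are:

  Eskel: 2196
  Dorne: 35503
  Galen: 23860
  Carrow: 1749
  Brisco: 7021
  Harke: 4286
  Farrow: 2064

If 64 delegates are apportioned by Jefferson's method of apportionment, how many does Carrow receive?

1

Standard divisor 76679/64 ≈ 1198.109; standard quotas: Eskel 1.833, Dorne 29.633, Galen 19.915, Carrow 1.460, Brisco 5.860, Harke 3.577, Farrow 1.723.
Rounding down gives 1, 29, 19, 1, 5, 3, 1 = 59 seats, so the divisor must be adjusted.
With modified divisor 1120: modified quotas Eskel 1.961, Dorne 31.699, Galen 21.304, Carrow 1.562, Brisco 6.269, Harke 3.827, Farrow 1.843.
Rounding down: Eskel 1, Dorne 31, Galen 21, Carrow 1, Brisco 6, Harke 3, Farrow 1 (total 64).
Carrow receives 1.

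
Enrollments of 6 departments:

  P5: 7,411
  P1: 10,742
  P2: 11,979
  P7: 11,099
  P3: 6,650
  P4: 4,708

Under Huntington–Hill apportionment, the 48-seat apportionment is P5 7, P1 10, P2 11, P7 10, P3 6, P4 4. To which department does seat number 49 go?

Priority for the next seat is population ÷ (√(s·(s+1))).
Priorities: P5 990.337, P1 1024.210, P2 1042.638, P7 1058.248, P3 1026.117, P4 1052.741.
Highest priority: P7.

P7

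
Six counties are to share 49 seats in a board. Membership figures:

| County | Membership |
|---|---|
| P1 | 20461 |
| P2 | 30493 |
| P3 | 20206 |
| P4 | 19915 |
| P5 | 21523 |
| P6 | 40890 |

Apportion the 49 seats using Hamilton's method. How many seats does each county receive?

The standard divisor is 153488/49 ≈ 3132.408.
Standard quotas: P1 6.5320, P2 9.7347, P3 6.4506, P4 6.3577, P5 6.8711, P6 13.0539.
Lower quotas: P1 6, P2 9, P3 6, P4 6, P5 6, P6 13 (sum 46, leaving 3 seats).
Remainders in descending order: P5 0.8711, P2 0.7347, P1 0.5320, P3 0.4506, P4 0.3577, P6 0.0539.
The surplus seats go to P5, P2, P1.

P1 7, P2 10, P3 6, P4 6, P5 7, P6 13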